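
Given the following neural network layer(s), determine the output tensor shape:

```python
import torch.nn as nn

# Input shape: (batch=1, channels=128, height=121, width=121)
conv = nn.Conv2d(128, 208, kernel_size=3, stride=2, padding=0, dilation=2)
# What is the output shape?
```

Input: (1, 128, 121, 121) -> Output: (1, 208, 59, 59)

Answer: (1, 208, 59, 59)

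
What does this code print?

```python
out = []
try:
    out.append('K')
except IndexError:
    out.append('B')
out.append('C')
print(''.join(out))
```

Execution trace: 'K' (try body, no exception) → 'C' (after the try/except). Output: KC

Answer: KC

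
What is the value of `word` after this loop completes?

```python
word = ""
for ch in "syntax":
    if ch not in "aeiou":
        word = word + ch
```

Remove vowels from 'syntax'
`word` takes the values: "" → "s" → "sy" → "syn" → "synt" → "syntx"

Answer: "syntx"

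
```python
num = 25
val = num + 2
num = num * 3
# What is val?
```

Trace:
`num = 25` → num = 25
`val = num + 2` → val = 27
`num = num * 3` → num = 75
So val = 27

Answer: 27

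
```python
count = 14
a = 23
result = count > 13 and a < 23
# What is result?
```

Trace:
`count = 14` → count = 14
`a = 23` → a = 23
`result = count > 13 and a < 23` → result = False
So result = False

Answer: False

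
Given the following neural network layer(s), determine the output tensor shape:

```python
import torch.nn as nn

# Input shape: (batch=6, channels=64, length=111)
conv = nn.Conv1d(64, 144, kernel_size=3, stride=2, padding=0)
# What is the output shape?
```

Input: (6, 64, 111) -> Output: (6, 144, 55)

Answer: (6, 144, 55)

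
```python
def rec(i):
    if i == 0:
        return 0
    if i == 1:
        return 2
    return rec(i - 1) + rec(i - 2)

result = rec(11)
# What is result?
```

Build up from base cases: rec(0)=0, rec(1)=2, rec(2)=2, rec(3)=4, rec(4)=6, rec(5)=10, rec(6)=16, ..., rec(11)=178

Answer: 178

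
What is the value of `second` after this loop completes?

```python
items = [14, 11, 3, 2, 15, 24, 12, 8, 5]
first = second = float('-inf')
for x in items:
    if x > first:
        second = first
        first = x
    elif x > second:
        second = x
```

Second largest (with repeats) in [14, 11, 3, 2, 15, 24, 12, 8, 5]
`second` takes the values: -inf → 11 → 14 → 15

Answer: 15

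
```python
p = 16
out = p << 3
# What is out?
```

Trace:
`p = 16` → p = 16
`out = p << 3` → out = 128
So out = 128

Answer: 128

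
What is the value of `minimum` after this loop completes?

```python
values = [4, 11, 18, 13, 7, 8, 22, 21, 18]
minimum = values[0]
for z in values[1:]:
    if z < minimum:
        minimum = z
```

Minimum of [4, 11, 18, 13, 7, 8, 22, 21, 18]
`minimum` takes the values: 4

Answer: 4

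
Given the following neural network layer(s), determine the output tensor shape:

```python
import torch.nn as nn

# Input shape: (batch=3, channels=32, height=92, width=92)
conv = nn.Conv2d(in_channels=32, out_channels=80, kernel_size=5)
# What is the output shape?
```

Input: (3, 32, 92, 92) -> Output: (3, 80, 88, 88)

Answer: (3, 80, 88, 88)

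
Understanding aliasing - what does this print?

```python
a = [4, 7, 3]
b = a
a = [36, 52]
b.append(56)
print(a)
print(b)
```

Key concept: rebinding vs mutation: a is rebound to a new list, b still points at the original.
Step by step:
`a = [4, 7, 3]` → a = [4, 7, 3]
`b = a` → b = [4, 7, 3] (same object as a)
`a = [36, 52]` → a = [36, 52]
`b.append(56)` → b = [4, 7, 3, 56]
`print(a)` → prints [36, 52]
`print(b)` → prints [4, 7, 3, 56]

Answer:
[36, 52]
[4, 7, 3, 56]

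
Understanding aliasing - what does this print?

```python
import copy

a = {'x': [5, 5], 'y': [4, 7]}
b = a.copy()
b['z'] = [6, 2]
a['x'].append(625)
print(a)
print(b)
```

Key concept: shallow copy of dict with mutable values.
Step by step:
`a = {'x': [5, 5], 'y': [4, 7]}` → a = {'x': [5, 5], 'y': [4, 7]}
`b = a.copy()` → b = {'x': [5, 5], 'y': [4, 7]}
`b['z'] = [6, 2]` → b = {'x': [5, 5], 'y': [4, 7], 'z': [6, 2]}
`a['x'].append(625)` → a = {'x': [5, 5, 625], 'y': [4, 7]}; b = {'x': [5, 5, 625], 'y': [4, 7], 'z': [6, 2]}
`print(a)` → prints {'x': [5, 5, 625], 'y': [4, 7]}
`print(b)` → prints {'x': [5, 5, 625], 'y': [4, 7], 'z': [6, 2]}

Answer:
{'x': [5, 5, 625], 'y': [4, 7]}
{'x': [5, 5, 625], 'y': [4, 7], 'z': [6, 2]}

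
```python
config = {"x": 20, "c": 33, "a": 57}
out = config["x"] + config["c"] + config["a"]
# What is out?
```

Trace:
`config = {"x": 20, "c": 33, "a": 57}` → config = {'x': 20, 'c': 33, 'a': 57}
`out = config["x"] + config["c"] + config["a"]` → out = 110
So out = 110

Answer: 110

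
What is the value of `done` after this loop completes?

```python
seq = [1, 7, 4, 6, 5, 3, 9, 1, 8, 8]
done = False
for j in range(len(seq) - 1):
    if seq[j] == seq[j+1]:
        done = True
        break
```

Check consecutive duplicates in [1, 7, 4, 6, 5, 3, 9, 1, 8, 8]
`done` takes the values: False → True

Answer: True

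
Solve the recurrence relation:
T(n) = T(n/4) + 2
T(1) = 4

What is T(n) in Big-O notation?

Each step divides n by 4 and adds 2. After log_4(n) steps we reach T(1)=4. So T(n) = 2·log_4(n) + 4 = O(log n).

Answer: O(log n)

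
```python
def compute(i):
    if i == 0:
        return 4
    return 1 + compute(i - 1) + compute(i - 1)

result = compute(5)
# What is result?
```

compute(i) = 1 + 2·compute(i-1), compute(0)=4. Closed form: (4+1)·2^5 - 1 = 159.

Answer: 159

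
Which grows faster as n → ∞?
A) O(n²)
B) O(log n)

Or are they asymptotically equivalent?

O(n²) vs O(log n): Higher order terms dominate.

Answer: A) O(n²) grows faster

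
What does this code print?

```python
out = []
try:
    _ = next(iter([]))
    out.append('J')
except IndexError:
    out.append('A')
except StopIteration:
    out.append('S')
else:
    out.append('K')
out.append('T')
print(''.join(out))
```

Execution trace: 'S' (except StopIteration) → 'T' (after the try/except). Output: ST

Answer: ST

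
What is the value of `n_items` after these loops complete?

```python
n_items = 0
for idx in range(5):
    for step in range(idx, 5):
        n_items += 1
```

Upper triangle: 5 + 4 + ... + 1
`n_items` takes the values: 0 → 1 → 2 → 3 → 4 → 5 → 6 → 7 → 8 → 9 → 10 → 11 → 12 → 13 → 14 → 15

Answer: 15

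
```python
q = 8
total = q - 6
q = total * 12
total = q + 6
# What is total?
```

Trace:
`q = 8` → q = 8
`total = q - 6` → total = 2
`q = total * 12` → q = 24
`total = q + 6` → total = 30
So total = 30

Answer: 30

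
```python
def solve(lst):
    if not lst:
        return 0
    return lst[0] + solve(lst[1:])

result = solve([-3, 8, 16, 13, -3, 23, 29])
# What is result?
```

(-3) + 8 + 16 + 13 + (-3) + 23 + 29 + 0 = 83

Answer: 83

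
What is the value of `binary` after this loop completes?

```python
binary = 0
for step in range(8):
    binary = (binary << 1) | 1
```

Build 8 consecutive 1-bits: 0b11111111
`binary` takes the values: 0 → 1 → 3 → 7 → 15 → 31 → 63 → 127 → 255

Answer: 255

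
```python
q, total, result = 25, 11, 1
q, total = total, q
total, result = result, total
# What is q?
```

Trace:
`q, total, result = 25, 11, 1` → q = 25; total = 11; result = 1
`q, total = total, q` → q = 11; total = 25
`total, result = result, total` → total = 1; result = 25
So q = 11

Answer: 11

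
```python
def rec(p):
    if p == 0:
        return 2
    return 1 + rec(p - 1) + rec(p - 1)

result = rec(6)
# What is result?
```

rec(p) = 1 + 2·rec(p-1), rec(0)=2. Closed form: (2+1)·2^6 - 1 = 191.

Answer: 191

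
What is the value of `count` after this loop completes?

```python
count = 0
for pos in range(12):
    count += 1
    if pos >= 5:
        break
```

Loop breaks when pos reaches 5, count is 6
`count` takes the values: 0 → 1 → 2 → 3 → 4 → 5 → 6

Answer: 6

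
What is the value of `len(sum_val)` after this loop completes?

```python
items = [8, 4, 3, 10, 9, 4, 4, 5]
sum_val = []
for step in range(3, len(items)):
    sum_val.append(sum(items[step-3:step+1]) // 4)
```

Number of 4-element averages
`sum_val` takes the values: [] → [6] → [6, 6] → [6, 6, 6] → [6, 6, 6, 6] → [6, 6, 6, 6, 5]
So `len(sum_val)` = 5

Answer: 5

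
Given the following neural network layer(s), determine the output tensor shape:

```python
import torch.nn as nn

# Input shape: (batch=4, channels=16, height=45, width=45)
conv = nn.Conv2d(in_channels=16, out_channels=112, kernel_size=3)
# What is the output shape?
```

Input: (4, 16, 45, 45) -> Output: (4, 112, 43, 43)

Answer: (4, 112, 43, 43)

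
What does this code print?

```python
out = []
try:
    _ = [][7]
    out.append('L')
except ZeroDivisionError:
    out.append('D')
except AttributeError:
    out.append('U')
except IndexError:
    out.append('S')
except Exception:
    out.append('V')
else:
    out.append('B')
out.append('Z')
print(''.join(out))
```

Execution trace: 'S' (except IndexError) → 'Z' (after the try/except). Output: SZ

Answer: SZ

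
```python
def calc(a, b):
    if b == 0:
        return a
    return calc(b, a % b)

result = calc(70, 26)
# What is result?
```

calc(70, 26) -> calc(26, 18) -> calc(18, 8) -> calc(8, 2) -> calc(2, 0) -> 2

Answer: 2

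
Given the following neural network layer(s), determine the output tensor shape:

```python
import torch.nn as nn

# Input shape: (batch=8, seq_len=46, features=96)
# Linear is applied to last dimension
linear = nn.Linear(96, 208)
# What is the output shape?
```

Input: (8, 46, 96) -> Output: (8, 46, 208)

Answer: (8, 46, 208)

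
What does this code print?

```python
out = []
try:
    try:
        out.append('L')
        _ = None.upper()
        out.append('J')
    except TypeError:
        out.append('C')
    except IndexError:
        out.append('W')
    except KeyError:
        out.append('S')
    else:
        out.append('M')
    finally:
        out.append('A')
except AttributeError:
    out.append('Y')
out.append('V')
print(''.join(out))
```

Execution trace: 'L' (try body) → 'A' (finally) → 'Y' (outer except AttributeError) → 'V' (after the try/except). Output: LAYV

Answer: LAYV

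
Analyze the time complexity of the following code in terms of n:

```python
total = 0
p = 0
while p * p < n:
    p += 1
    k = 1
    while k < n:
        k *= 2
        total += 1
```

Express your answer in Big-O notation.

Each loop level contributes: √n × log n. Multiplying the contributions gives O(√n log n).

Answer: O(√n log n)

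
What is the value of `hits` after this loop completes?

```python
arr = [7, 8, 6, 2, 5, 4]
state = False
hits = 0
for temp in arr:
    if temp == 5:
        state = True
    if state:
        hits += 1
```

Count elements after first 5 in [7, 8, 6, 2, 5, 4]
`hits` takes the values: 0 → 1 → 2

Answer: 2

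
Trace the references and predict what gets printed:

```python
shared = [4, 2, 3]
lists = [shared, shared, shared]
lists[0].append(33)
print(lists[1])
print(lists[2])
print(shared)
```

Key concept: list of same reference.
Step by step:
`shared = [4, 2, 3]` → shared = [4, 2, 3]
`lists = [shared, shared, shared]` → lists = [[4, 2, 3], [4, 2, 3], [4, 2, 3]]
`lists[0].append(33)` → shared = [4, 2, 3, 33]; lists = [[4, 2, 3, 33], [4, 2, 3, 33], [4, 2, 3, 33]]
`print(lists[1])` → prints [4, 2, 3, 33]
`print(lists[2])` → prints [4, 2, 3, 33]
`print(shared)` → prints [4, 2, 3, 33]

Answer:
[4, 2, 3, 33]
[4, 2, 3, 33]
[4, 2, 3, 33]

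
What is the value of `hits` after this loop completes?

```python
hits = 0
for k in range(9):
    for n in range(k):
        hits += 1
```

Triangle number: 0+1+2+...+8
`hits` takes the values: 0 → 1 → 2 → 3 → 4 → 5 → 6 → 7 → 8 → 9 → 10 → 11 → 12 → 13 → 14 → 15 → 16 → 17 → 18 → 19 → 20 → 21 → 22 → 23 → 24 → 25 → 26 → 27 → 28 → 29 → 30 → 31 → 32 → 33 → 34 → 35 → 36

Answer: 36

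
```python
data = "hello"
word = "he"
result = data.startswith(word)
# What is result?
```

Trace:
`data = "hello"` → data = 'hello'
`word = "he"` → word = 'he'
`result = data.startswith(word)` → result = True
So result = True

Answer: True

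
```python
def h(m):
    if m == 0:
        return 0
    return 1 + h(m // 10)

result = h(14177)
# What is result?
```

Count of digits of 14177: 5

Answer: 5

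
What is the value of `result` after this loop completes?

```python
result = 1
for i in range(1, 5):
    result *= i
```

4! = 24
`result` takes the values: 1 → 2 → 6 → 24

Answer: 24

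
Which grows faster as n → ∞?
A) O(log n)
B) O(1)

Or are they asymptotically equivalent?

O(log n) vs O(1): Higher order terms dominate.

Answer: A) O(log n) grows faster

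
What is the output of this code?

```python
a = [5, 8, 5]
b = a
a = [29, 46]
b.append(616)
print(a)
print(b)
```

Key concept: rebinding vs mutation: a is rebound to a new list, b still points at the original.
Step by step:
`a = [5, 8, 5]` → a = [5, 8, 5]
`b = a` → b = [5, 8, 5] (same object as a)
`a = [29, 46]` → a = [29, 46]
`b.append(616)` → b = [5, 8, 5, 616]
`print(a)` → prints [29, 46]
`print(b)` → prints [5, 8, 5, 616]

Answer:
[29, 46]
[5, 8, 5, 616]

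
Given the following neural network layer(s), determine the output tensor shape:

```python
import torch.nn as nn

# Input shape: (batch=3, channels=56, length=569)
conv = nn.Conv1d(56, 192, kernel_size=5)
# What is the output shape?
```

Input: (3, 56, 569) -> Output: (3, 192, 565)

Answer: (3, 192, 565)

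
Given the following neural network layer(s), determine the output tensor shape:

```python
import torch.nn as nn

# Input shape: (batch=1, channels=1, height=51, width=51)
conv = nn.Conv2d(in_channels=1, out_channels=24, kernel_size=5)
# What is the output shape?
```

Input: (1, 1, 51, 51) -> Output: (1, 24, 47, 47)

Answer: (1, 24, 47, 47)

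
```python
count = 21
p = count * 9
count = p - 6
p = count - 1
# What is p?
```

Trace:
`count = 21` → count = 21
`p = count * 9` → p = 189
`count = p - 6` → count = 183
`p = count - 1` → p = 182
So p = 182

Answer: 182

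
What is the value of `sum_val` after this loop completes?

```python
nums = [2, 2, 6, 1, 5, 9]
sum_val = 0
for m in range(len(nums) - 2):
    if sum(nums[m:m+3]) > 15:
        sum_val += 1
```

Count windows with sum > 15
`sum_val` takes the values: 0

Answer: 0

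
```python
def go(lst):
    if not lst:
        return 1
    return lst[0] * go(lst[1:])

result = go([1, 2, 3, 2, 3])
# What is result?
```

Product over [1, 2, 3, 2, 3] = 1 * 2 * 3 * 2 * 3 = 36

Answer: 36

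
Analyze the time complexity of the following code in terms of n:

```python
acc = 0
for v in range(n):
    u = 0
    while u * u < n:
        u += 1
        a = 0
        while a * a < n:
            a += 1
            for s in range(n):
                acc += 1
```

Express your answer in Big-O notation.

Each loop level contributes: n × √n × √n × n. Multiplying the contributions gives O(n^3).

Answer: O(n^3)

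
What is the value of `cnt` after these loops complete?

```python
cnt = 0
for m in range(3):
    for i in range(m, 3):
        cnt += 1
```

Upper triangle: 3 + 2 + ... + 1
`cnt` takes the values: 0 → 1 → 2 → 3 → 4 → 5 → 6

Answer: 6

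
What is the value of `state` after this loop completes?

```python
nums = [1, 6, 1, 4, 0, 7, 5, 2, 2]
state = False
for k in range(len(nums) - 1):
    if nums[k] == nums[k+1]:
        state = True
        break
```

Check consecutive duplicates in [1, 6, 1, 4, 0, 7, 5, 2, 2]
`state` takes the values: False → True

Answer: True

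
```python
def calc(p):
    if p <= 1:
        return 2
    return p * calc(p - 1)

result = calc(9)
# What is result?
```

calc(9) = 9 * 8 * 7 * 6 * 5 * 4 * 3 * 2 * 2 = 725760

Answer: 725760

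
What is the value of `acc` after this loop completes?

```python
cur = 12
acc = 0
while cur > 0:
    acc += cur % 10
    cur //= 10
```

Sum digits of 12
`acc` takes the values: 0 → 2 → 3

Answer: 3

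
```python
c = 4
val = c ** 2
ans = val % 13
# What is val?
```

Trace:
`c = 4` → c = 4
`val = c ** 2` → val = 16
`ans = val % 13` → ans = 3
So val = 16

Answer: 16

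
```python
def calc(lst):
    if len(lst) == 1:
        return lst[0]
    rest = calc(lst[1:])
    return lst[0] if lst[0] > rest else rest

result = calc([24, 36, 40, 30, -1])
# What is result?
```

Recursive max over [24, 36, 40, 30, -1] = 40

Answer: 40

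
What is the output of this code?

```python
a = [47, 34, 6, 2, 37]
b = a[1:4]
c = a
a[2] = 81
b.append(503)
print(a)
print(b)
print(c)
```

Key concept: slice vs alias.
Step by step:
`a = [47, 34, 6, 2, 37]` → a = [47, 34, 6, 2, 37]
`b = a[1:4]` → b = [34, 6, 2]
`c = a` → c = [47, 34, 6, 2, 37] (same object as a)
`a[2] = 81` → a = [47, 34, 81, 2, 37] (same object as c); c = [47, 34, 81, 2, 37] (same object as a)
`b.append(503)` → b = [34, 6, 2, 503]
`print(a)` → prints [47, 34, 81, 2, 37]
`print(b)` → prints [34, 6, 2, 503]
`print(c)` → prints [47, 34, 81, 2, 37]

Answer:
[47, 34, 81, 2, 37]
[34, 6, 2, 503]
[47, 34, 81, 2, 37]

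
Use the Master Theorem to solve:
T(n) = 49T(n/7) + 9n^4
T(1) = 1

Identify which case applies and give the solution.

a=49, b=7, f(n)=9n^4. log_7(49) = 2. Since c=4 > 2 and the regularity condition holds (49(n/7)^4 = (49/7^4)n^4 with 49/7^4 < 1), Case 3 applies: T(n) = Θ(f(n)) = O(n^4).

Answer: O(n^4) - Case 3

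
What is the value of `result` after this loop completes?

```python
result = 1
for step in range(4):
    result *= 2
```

2^4 = 16
`result` takes the values: 1 → 2 → 4 → 8 → 16

Answer: 16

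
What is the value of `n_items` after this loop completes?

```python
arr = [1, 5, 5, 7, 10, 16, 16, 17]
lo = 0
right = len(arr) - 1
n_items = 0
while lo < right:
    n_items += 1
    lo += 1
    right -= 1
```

Iterations until pointers meet (list length 8)
`n_items` takes the values: 0 → 1 → 2 → 3 → 4

Answer: 4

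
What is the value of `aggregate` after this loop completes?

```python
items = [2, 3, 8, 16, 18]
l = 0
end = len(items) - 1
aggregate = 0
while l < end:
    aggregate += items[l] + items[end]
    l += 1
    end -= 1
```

Sum of pairs from ends
`aggregate` takes the values: 0 → 20 → 39

Answer: 39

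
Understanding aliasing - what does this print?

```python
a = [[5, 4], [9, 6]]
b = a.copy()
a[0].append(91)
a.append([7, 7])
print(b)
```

Key concept: shallow copy with nested lists.
Step by step:
`a = [[5, 4], [9, 6]]` → a = [[5, 4], [9, 6]]
`b = a.copy()` → b = [[5, 4], [9, 6]]
`a[0].append(91)` → a = [[5, 4, 91], [9, 6]]; b = [[5, 4, 91], [9, 6]]
`a.append([7, 7])` → a = [[5, 4, 91], [9, 6], [7, 7]]
`print(b)` → prints [[5, 4, 91], [9, 6]]

Answer: [[5, 4, 91], [9, 6]]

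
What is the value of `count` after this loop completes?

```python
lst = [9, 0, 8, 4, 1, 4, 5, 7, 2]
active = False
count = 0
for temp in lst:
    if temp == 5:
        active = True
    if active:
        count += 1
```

Count elements after first 5 in [9, 0, 8, 4, 1, 4, 5, 7, 2]
`count` takes the values: 0 → 1 → 2 → 3

Answer: 3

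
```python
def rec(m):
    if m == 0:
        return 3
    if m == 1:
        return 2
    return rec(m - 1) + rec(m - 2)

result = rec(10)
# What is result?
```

Build up from base cases: rec(0)=3, rec(1)=2, rec(2)=5, rec(3)=7, rec(4)=12, rec(5)=19, rec(6)=31, ..., rec(10)=212

Answer: 212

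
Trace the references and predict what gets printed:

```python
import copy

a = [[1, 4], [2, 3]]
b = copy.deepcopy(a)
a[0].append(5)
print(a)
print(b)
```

Key concept: deep copy is fully independent.
Step by step:
`a = [[1, 4], [2, 3]]` → a = [[1, 4], [2, 3]]
`b = copy.deepcopy(a)` → b = [[1, 4], [2, 3]]
`a[0].append(5)` → a = [[1, 4, 5], [2, 3]]
`print(a)` → prints [[1, 4, 5], [2, 3]]
`print(b)` → prints [[1, 4], [2, 3]]

Answer:
[[1, 4, 5], [2, 3]]
[[1, 4], [2, 3]]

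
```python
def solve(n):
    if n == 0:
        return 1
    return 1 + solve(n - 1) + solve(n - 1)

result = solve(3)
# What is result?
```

solve(n) = 1 + 2·solve(n-1), solve(0)=1. Closed form: (1+1)·2^3 - 1 = 15.

Answer: 15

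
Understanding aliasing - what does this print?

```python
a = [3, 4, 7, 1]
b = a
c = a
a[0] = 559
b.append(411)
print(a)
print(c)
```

Key concept: multiple aliases.
Step by step:
`a = [3, 4, 7, 1]` → a = [3, 4, 7, 1]
`b = a` → b = [3, 4, 7, 1] (same object as a)
`c = a` → c = [3, 4, 7, 1] (same object as a, b)
`a[0] = 559` → a = [559, 4, 7, 1] (same object as b, c); b = [559, 4, 7, 1] (same object as a, c); c = [559, 4, 7, 1] (same object as a, b)
`b.append(411)` → a = [559, 4, 7, 1, 411] (same object as b, c); b = [559, 4, 7, 1, 411] (same object as a, c); c = [559, 4, 7, 1, 411] (same object as a, b)
`print(a)` → prints [559, 4, 7, 1, 411]
`print(c)` → prints [559, 4, 7, 1, 411]

Answer:
[559, 4, 7, 1, 411]
[559, 4, 7, 1, 411]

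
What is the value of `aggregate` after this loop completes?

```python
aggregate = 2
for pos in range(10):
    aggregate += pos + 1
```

Start at 2, add 1 to 10 = 57
`aggregate` takes the values: 2 → 3 → 5 → 8 → 12 → 17 → 23 → 30 → 38 → 47 → 57

Answer: 57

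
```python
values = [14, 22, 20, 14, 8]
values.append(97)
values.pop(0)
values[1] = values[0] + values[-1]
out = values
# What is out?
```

Trace:
`values = [14, 22, 20, 14, 8]` → values = [14, 22, 20, 14, 8]
`values.append(97)` → values = [14, 22, 20, 14, 8, 97]
`values.pop(0)` → values = [22, 20, 14, 8, 97]
`values[1] = values[0] + values[-1]` → values = [22, 119, 14, 8, 97]
`out = values` → out = [22, 119, 14, 8, 97]
So out = [22, 119, 14, 8, 97]

Answer: [22, 119, 14, 8, 97]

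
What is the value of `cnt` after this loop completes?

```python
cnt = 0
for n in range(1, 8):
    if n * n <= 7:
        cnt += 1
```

Count numbers where n² ≤ 7
`cnt` takes the values: 0 → 1 → 2

Answer: 2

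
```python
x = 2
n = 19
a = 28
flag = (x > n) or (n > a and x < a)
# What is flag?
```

Trace:
`x = 2` → x = 2
`n = 19` → n = 19
`a = 28` → a = 28
`flag = (x > n) or (n > a and x < a)` → flag = False
So flag = False

Answer: False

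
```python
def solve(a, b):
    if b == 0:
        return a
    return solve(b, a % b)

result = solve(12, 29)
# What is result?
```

solve(12, 29) -> solve(29, 12) -> solve(12, 5) -> solve(5, 2) -> solve(2, 1) -> solve(1, 0) -> 1

Answer: 1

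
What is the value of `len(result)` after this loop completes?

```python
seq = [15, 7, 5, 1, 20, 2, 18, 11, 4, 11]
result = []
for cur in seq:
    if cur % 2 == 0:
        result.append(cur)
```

Count even numbers in [15, 7, 5, 1, 20, 2, 18, 11, 4, 11]
`result` takes the values: [] → [20] → [20, 2] → [20, 2, 18] → [20, 2, 18, 4]
So `len(result)` = 4

Answer: 4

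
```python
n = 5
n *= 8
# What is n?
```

Trace:
`n = 5` → n = 5
`n *= 8` → n = 40
So n = 40

Answer: 40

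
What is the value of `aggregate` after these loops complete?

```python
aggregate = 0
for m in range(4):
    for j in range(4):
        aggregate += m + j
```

Sum of all m+j for m,j in 4x4
`aggregate` takes the values: 0 → 1 → 3 → 6 → 7 → 9 → 12 → 16 → 18 → 21 → 25 → 30 → 33 → 37 → 42 → 48

Answer: 48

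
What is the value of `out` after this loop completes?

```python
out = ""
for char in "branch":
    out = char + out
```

Reverse 'branch'
`out` takes the values: "" → "b" → "rb" → "arb" → "narb" → "cnarb" → "hcnarb"

Answer: "hcnarb"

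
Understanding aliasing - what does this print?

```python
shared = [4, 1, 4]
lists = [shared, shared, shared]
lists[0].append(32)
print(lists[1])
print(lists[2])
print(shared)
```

Key concept: list of same reference.
Step by step:
`shared = [4, 1, 4]` → shared = [4, 1, 4]
`lists = [shared, shared, shared]` → lists = [[4, 1, 4], [4, 1, 4], [4, 1, 4]]
`lists[0].append(32)` → shared = [4, 1, 4, 32]; lists = [[4, 1, 4, 32], [4, 1, 4, 32], [4, 1, 4, 32]]
`print(lists[1])` → prints [4, 1, 4, 32]
`print(lists[2])` → prints [4, 1, 4, 32]
`print(shared)` → prints [4, 1, 4, 32]

Answer:
[4, 1, 4, 32]
[4, 1, 4, 32]
[4, 1, 4, 32]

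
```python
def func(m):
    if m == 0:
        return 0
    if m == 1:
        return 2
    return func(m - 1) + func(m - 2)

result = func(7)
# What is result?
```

Build up from base cases: func(0)=0, func(1)=2, func(2)=2, func(3)=4, func(4)=6, func(5)=10, func(6)=16, ..., func(7)=26

Answer: 26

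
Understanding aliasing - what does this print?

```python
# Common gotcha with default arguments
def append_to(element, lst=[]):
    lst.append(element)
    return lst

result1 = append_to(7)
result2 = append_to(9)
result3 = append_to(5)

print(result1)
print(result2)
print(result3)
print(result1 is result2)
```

Key concept: mutable default argument gotcha.
Step by step:
`result1 = append_to(7)` → result1 = [7]
`result2 = append_to(9)` → result1 = [7, 9] (same object as result2); result2 = [7, 9] (same object as result1)
`result3 = append_to(5)` → result1 = [7, 9, 5] (same object as result2, result3); result2 = [7, 9, 5] (same object as result1, result3); result3 = [7, 9, 5] (same object as result1, result2)
`print(result1)` → prints [7, 9, 5]
`print(result2)` → prints [7, 9, 5]
`print(result3)` → prints [7, 9, 5]
`print(result1 is result2)` → prints True

Answer:
[7, 9, 5]
[7, 9, 5]
[7, 9, 5]
True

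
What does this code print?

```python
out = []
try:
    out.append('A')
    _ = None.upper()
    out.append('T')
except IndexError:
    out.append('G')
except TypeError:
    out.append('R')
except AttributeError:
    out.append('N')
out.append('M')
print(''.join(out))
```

Execution trace: 'A' (try body) → 'N' (except AttributeError) → 'M' (after the try/except). Output: ANM

Answer: ANM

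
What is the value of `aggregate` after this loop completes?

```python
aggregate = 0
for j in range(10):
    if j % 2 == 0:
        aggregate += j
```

Sum of even numbers 0 to 9
`aggregate` takes the values: 0 → 2 → 6 → 12 → 20

Answer: 20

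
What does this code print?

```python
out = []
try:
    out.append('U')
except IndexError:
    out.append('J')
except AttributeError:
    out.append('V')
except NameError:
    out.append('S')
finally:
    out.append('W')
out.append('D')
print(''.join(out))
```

Execution trace: 'U' (try body, no exception) → 'W' (finally) → 'D' (after the try/except). Output: UWD

Answer: UWD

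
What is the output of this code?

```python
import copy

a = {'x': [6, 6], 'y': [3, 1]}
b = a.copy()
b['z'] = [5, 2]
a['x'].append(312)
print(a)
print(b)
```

Key concept: shallow copy of dict with mutable values.
Step by step:
`a = {'x': [6, 6], 'y': [3, 1]}` → a = {'x': [6, 6], 'y': [3, 1]}
`b = a.copy()` → b = {'x': [6, 6], 'y': [3, 1]}
`b['z'] = [5, 2]` → b = {'x': [6, 6], 'y': [3, 1], 'z': [5, 2]}
`a['x'].append(312)` → a = {'x': [6, 6, 312], 'y': [3, 1]}; b = {'x': [6, 6, 312], 'y': [3, 1], 'z': [5, 2]}
`print(a)` → prints {'x': [6, 6, 312], 'y': [3, 1]}
`print(b)` → prints {'x': [6, 6, 312], 'y': [3, 1], 'z': [5, 2]}

Answer:
{'x': [6, 6, 312], 'y': [3, 1]}
{'x': [6, 6, 312], 'y': [3, 1], 'z': [5, 2]}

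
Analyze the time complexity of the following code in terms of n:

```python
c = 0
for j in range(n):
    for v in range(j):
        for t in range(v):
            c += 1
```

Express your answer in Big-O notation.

Each loop level contributes: n × n × n. Multiplying the contributions gives O(n^3).

Answer: O(n^3)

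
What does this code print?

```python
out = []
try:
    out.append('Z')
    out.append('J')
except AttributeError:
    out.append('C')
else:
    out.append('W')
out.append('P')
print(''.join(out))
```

Execution trace: 'Z' (try body) → 'J' (try body, no exception) → 'W' (else) → 'P' (after the try/except). Output: ZJWP

Answer: ZJWP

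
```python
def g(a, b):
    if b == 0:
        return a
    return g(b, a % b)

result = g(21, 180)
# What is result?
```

g(21, 180) -> g(180, 21) -> g(21, 12) -> g(12, 9) -> g(9, 3) -> g(3, 0) -> 3

Answer: 3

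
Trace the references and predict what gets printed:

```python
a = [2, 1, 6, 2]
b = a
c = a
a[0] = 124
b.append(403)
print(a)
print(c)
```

Key concept: multiple aliases.
Step by step:
`a = [2, 1, 6, 2]` → a = [2, 1, 6, 2]
`b = a` → b = [2, 1, 6, 2] (same object as a)
`c = a` → c = [2, 1, 6, 2] (same object as a, b)
`a[0] = 124` → a = [124, 1, 6, 2] (same object as b, c); b = [124, 1, 6, 2] (same object as a, c); c = [124, 1, 6, 2] (same object as a, b)
`b.append(403)` → a = [124, 1, 6, 2, 403] (same object as b, c); b = [124, 1, 6, 2, 403] (same object as a, c); c = [124, 1, 6, 2, 403] (same object as a, b)
`print(a)` → prints [124, 1, 6, 2, 403]
`print(c)` → prints [124, 1, 6, 2, 403]

Answer:
[124, 1, 6, 2, 403]
[124, 1, 6, 2, 403]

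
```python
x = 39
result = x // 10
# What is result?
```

Trace:
`x = 39` → x = 39
`result = x // 10` → result = 3
So result = 3

Answer: 3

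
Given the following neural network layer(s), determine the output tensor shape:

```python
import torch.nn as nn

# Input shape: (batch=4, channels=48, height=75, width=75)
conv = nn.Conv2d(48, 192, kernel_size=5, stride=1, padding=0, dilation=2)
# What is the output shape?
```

Input: (4, 48, 75, 75) -> Output: (4, 192, 67, 67)

Answer: (4, 192, 67, 67)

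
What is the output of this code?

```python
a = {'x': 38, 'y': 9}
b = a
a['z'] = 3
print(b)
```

Key concept: dict aliasing.
Step by step:
`a = {'x': 38, 'y': 9}` → a = {'x': 38, 'y': 9}
`b = a` → b = {'x': 38, 'y': 9} (same object as a)
`a['z'] = 3` → a = {'x': 38, 'y': 9, 'z': 3} (same object as b); b = {'x': 38, 'y': 9, 'z': 3} (same object as a)
`print(b)` → prints {'x': 38, 'y': 9, 'z': 3}

Answer: {'x': 38, 'y': 9, 'z': 3}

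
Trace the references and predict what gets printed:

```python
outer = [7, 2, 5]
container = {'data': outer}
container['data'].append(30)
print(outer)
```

Key concept: dict holds reference to list.
Step by step:
`outer = [7, 2, 5]` → outer = [7, 2, 5]
`container = {'data': outer}` → container = {'data': [7, 2, 5]}
`container['data'].append(30)` → outer = [7, 2, 5, 30]; container = {'data': [7, 2, 5, 30]}
`print(outer)` → prints [7, 2, 5, 30]

Answer: [7, 2, 5, 30]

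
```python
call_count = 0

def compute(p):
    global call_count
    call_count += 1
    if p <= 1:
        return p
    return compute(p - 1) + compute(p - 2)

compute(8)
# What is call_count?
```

Calls(p) = 1 + Calls(p-1) + Calls(p-2); Calls(0)=Calls(1)=1. For p=8 this gives 67.

Answer: 67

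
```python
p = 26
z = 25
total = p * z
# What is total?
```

Trace:
`p = 26` → p = 26
`z = 25` → z = 25
`total = p * z` → total = 650
So total = 650

Answer: 650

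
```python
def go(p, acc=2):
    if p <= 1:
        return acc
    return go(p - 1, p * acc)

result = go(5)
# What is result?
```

Accumulator trace (n, acc): (5, 2) -> (4, 10) -> (3, 40) -> (2, 120) -> (1, 240) -> return 240

Answer: 240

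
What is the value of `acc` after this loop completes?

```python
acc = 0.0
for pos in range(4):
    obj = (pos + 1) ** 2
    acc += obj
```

Sum of squared losses 1² + 2² + ... + 4²
`acc` takes the values: 0.0 → 1.0 → 5.0 → 14.0 → 30.0

Answer: 30.0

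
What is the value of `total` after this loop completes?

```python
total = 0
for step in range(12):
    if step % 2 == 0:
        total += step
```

Sum of even numbers 0 to 11
`total` takes the values: 0 → 2 → 6 → 12 → 20 → 30

Answer: 30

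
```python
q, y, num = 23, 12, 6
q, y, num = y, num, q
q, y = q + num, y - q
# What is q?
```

Trace:
`q, y, num = 23, 12, 6` → q = 23; y = 12; num = 6
`q, y, num = y, num, q` → q = 12; y = 6; num = 23
`q, y = q + num, y - q` → q = 35; y = -6
So q = 35

Answer: 35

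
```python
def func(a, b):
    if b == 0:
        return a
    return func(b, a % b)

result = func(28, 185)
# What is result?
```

func(28, 185) -> func(185, 28) -> func(28, 17) -> func(17, 11) -> func(11, 6) -> func(6, 5) -> func(5, 1) -> func(1, 0) -> 1

Answer: 1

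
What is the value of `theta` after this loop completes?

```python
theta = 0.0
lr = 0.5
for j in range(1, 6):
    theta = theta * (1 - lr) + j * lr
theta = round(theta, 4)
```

Moving average with lr=0.5
`theta` takes the values: 0.0 → 0.5 → 1.25 → 2.125 → 3.0625 → 4.03125 → 4.0312

Answer: 4.0312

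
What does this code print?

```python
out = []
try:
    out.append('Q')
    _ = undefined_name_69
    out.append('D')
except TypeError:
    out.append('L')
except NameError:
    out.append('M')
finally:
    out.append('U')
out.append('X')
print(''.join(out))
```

Execution trace: 'Q' (try body) → 'M' (except NameError) → 'U' (finally) → 'X' (after the try/except). Output: QMUX

Answer: QMUX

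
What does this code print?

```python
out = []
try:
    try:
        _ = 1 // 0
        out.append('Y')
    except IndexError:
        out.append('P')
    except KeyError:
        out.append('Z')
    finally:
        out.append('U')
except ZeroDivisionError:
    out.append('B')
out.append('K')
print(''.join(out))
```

Execution trace: 'U' (inner finally) → 'B' (outer except ZeroDivisionError) → 'K' (after the try/except). Output: UBK

Answer: UBK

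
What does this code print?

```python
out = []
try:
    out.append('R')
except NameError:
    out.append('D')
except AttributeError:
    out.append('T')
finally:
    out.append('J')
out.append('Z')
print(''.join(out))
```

Execution trace: 'R' (try body, no exception) → 'J' (finally) → 'Z' (after the try/except). Output: RJZ

Answer: RJZ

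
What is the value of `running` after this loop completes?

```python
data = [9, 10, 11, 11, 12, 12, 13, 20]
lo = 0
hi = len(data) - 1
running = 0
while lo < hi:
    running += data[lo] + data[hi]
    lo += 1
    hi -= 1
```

Sum of pairs from ends
`running` takes the values: 0 → 29 → 52 → 75 → 98

Answer: 98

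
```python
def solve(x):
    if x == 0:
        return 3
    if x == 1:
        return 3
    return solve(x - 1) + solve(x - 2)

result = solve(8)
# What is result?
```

Build up from base cases: solve(0)=3, solve(1)=3, solve(2)=6, solve(3)=9, solve(4)=15, solve(5)=24, solve(6)=39, ..., solve(8)=102

Answer: 102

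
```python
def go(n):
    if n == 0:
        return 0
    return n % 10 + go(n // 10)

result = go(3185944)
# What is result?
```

Sum of digits of 3185944: 4 + 4 + 9 + 5 + 8 + 1 + 3 = 34

Answer: 34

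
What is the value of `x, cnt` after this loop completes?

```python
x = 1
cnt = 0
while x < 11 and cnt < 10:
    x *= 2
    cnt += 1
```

Double until >= 11 or 10 iterations
`x, cnt` takes the values: (1, 0) → (2, 0) → (2, 1) → (4, 1) → (4, 2) → (8, 2) → (8, 3) → (16, 3) → (16, 4)

Answer: 16, 4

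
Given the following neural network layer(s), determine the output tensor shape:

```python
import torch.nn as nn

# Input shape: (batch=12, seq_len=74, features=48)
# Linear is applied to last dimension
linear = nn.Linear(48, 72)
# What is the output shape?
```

Input: (12, 74, 48) -> Output: (12, 74, 72)

Answer: (12, 74, 72)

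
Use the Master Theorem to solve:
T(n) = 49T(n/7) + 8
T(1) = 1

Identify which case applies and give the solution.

a=49, b=7, f(n)=8. log_7(49) = 2. Since c=0 < 2, Case 1 applies: T(n) = Θ(n^log_b(a)) = O(n^2).

Answer: O(n^2) - Case 1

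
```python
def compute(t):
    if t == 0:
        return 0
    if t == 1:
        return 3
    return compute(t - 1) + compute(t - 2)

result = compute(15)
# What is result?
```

Build up from base cases: compute(0)=0, compute(1)=3, compute(2)=3, compute(3)=6, compute(4)=9, compute(5)=15, compute(6)=24, ..., compute(15)=1830

Answer: 1830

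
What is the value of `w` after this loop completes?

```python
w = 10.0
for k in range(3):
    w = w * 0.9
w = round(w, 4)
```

Exponential decay: 10.0 * 0.9^3
`w` takes the values: 10.0 → 9.0 → 8.1 → 7.29

Answer: 7.29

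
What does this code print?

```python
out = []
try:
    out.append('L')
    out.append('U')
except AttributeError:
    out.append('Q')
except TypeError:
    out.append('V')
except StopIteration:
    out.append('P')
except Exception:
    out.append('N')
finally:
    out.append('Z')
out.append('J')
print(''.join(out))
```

Execution trace: 'L' (try body) → 'U' (try body, no exception) → 'Z' (finally) → 'J' (after the try/except). Output: LUZJ

Answer: LUZJ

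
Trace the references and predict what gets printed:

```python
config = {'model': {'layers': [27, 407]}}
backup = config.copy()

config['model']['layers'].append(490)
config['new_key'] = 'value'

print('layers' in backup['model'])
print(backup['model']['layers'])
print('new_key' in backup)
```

Key concept: shallow copy gotcha with nested dict.
Step by step:
`config = {'model': {'layers': [27, 407]}}` → config = {'model': {'layers': [27, 407]}}
`backup = config.copy()` → backup = {'model': {'layers': [27, 407]}}
`config['model']['layers'].append(490)` → config = {'model': {'layers': [27, 407, 490]}}; backup = {'model': {'layers': [27, 407, 490]}}
`config['new_key'] = 'value'` → config = {'model': {'layers': [27, 407, 490]}, 'new_key': 'value'}
`print('layers' in backup['model'])` → prints True
`print(backup['model']['layers'])` → prints [27, 407, 490]
`print('new_key' in backup)` → prints False

Answer:
True
[27, 407, 490]
False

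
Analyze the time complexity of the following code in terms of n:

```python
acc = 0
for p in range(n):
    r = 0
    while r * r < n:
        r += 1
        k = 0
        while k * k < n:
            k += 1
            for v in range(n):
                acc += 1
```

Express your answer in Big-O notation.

Each loop level contributes: n × √n × √n × n. Multiplying the contributions gives O(n^3).

Answer: O(n^3)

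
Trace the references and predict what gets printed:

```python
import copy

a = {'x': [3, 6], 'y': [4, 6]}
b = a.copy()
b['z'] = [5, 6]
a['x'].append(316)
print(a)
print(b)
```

Key concept: shallow copy of dict with mutable values.
Step by step:
`a = {'x': [3, 6], 'y': [4, 6]}` → a = {'x': [3, 6], 'y': [4, 6]}
`b = a.copy()` → b = {'x': [3, 6], 'y': [4, 6]}
`b['z'] = [5, 6]` → b = {'x': [3, 6], 'y': [4, 6], 'z': [5, 6]}
`a['x'].append(316)` → a = {'x': [3, 6, 316], 'y': [4, 6]}; b = {'x': [3, 6, 316], 'y': [4, 6], 'z': [5, 6]}
`print(a)` → prints {'x': [3, 6, 316], 'y': [4, 6]}
`print(b)` → prints {'x': [3, 6, 316], 'y': [4, 6], 'z': [5, 6]}

Answer:
{'x': [3, 6, 316], 'y': [4, 6]}
{'x': [3, 6, 316], 'y': [4, 6], 'z': [5, 6]}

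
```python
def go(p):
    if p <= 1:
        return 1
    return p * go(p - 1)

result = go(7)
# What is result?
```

go(7) = 7 * 6 * 5 * 4 * 3 * 2 * 1 = 5040

Answer: 5040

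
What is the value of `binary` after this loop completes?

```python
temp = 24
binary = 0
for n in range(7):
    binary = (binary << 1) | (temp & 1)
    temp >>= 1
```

Reverse lowest 7 bits of 24
`binary` takes the values: 0 → 1 → 3 → 6 → 12

Answer: 12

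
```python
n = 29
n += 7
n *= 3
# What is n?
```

Trace:
`n = 29` → n = 29
`n += 7` → n = 36
`n *= 3` → n = 108
So n = 108

Answer: 108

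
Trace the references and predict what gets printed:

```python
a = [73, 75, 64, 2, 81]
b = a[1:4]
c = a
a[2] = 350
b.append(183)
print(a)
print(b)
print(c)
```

Key concept: slice vs alias.
Step by step:
`a = [73, 75, 64, 2, 81]` → a = [73, 75, 64, 2, 81]
`b = a[1:4]` → b = [75, 64, 2]
`c = a` → c = [73, 75, 64, 2, 81] (same object as a)
`a[2] = 350` → a = [73, 75, 350, 2, 81] (same object as c); c = [73, 75, 350, 2, 81] (same object as a)
`b.append(183)` → b = [75, 64, 2, 183]
`print(a)` → prints [73, 75, 350, 2, 81]
`print(b)` → prints [75, 64, 2, 183]
`print(c)` → prints [73, 75, 350, 2, 81]

Answer:
[73, 75, 350, 2, 81]
[75, 64, 2, 183]
[73, 75, 350, 2, 81]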